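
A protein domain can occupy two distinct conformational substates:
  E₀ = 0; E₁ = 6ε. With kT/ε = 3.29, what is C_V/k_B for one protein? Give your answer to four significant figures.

0.3980

Eᵢ/kT = 0, 1.82371.
Z = Σ e^(−Eᵢ/kT) = e^(−0) + e^(−1.82371) = 1.00000 + 0.161426 = 1.16143.
⟨E⟩ = 0.833934 ε, ⟨E²⟩ = 5.00360 ε².
C_V/k_B = (⟨E²⟩ − ⟨E⟩²)/(kT)² = (5.00360 − 0.695446)/10.8241 = 0.3980.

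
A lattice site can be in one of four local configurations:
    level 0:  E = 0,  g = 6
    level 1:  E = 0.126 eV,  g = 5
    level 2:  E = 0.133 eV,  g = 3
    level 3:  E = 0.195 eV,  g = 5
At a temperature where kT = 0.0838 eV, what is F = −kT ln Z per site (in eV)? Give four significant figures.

Eᵢ/kT = 0, 1.50358, 1.58711, 2.32697.
Z = Σ gᵢe^(−Eᵢ/kT) = 6·e^(−0) + 5·e^(−1.50358) + 3·e^(−1.58711) + 5·e^(−2.32697) = 6.00000 + 1.11166 + 0.613547 + 0.487955 = 8.21316.
F = −kT ln Z = −0.0838 × ln(8.21316) = −0.0838 × 2.10574 = -0.1765 eV.

-0.1765 eV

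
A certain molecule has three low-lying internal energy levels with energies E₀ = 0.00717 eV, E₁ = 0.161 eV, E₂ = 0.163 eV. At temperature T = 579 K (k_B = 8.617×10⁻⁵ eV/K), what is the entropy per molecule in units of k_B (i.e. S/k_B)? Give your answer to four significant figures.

k_BT = 8.617×10⁻⁵ × 579 K = 0.0498924 eV.
Eᵢ/kT = 0.143709, 3.22694, 3.26703.
Z = Σ e^(−Eᵢ/kT) = e^(−0.143709) + e^(−3.22694) + e^(−3.26703) = 0.866140 + 0.0396787 + 0.0381195 = 0.943938.
⟨E⟩ = Σ EᵢPᵢ = 0.0199292 eV.
S/k_B = ln Z + ⟨E⟩/kT = ln(0.943938) + 0.0199292/0.0498924 = -0.0576948 + 0.399444 = 0.3417.

0.3417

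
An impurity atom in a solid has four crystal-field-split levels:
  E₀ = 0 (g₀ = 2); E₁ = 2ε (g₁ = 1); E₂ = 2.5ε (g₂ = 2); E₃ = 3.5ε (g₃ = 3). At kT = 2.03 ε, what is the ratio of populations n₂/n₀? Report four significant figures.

n₂/n₀ = (g₂/g₀) exp[−(E₂−E₀)/kT] = (2/2) × exp(−(2.5ε)/(2.03ε)) = (2/2) × exp(-1.23153) = 0.2918.

0.2918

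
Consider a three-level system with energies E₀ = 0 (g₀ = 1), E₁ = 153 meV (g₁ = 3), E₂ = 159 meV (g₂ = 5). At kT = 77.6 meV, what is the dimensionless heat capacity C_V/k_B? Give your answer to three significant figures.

1.02

Eᵢ/kT = 0, 1.9716, 2.0490.
Z = Σ gᵢe^(−Eᵢ/kT) = 1·e^(−0) + 3·e^(−1.9716) + 5·e^(−2.0490) = 1.0000 + 0.41770 + 0.64432 = 2.0620.
⟨E⟩ = 80.677 meV, ⟨E²⟩ = 12642 meV².
C_V/k_B = (⟨E²⟩ − ⟨E⟩²)/(kT)² = (12642 − 6508.8)/6021.8 = 1.02.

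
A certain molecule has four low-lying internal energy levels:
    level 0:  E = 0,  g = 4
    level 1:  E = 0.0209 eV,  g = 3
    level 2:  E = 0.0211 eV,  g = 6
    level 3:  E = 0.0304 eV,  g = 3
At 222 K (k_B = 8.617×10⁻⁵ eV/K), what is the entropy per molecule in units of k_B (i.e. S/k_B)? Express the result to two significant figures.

k_BT = 8.617×10⁻⁵ × 222 K = 0.01913 eV.
Eᵢ/kT = 0, 1.093, 1.103, 1.589.
Z = Σ gᵢe^(−Eᵢ/kT) = 4·e^(−0) + 3·e^(−1.093) + 6·e^(−1.103) + 3·e^(−1.589) = 4.000 + 1.006 + 1.991 + 0.6124 = 7.609.
⟨E⟩ = Σ EᵢPᵢ = 0.01073 eV.
S/k_B = ln Z + ⟨E⟩/kT = ln(7.609) + 0.01073/0.01913 = 2.029 + 0.5609 = 2.6.

2.6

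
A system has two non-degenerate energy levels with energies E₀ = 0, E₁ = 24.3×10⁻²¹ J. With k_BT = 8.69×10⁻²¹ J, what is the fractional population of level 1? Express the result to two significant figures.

0.058

Eᵢ/kT = 0, 2.796.
Z = Σ e^(−Eᵢ/kT) = e^(−0) + e^(−2.796) = 1.000 + 0.06105 = 1.061.
P₁ = e^(−E₁/kT) / Z = 0.06105/1.061 = 0.058.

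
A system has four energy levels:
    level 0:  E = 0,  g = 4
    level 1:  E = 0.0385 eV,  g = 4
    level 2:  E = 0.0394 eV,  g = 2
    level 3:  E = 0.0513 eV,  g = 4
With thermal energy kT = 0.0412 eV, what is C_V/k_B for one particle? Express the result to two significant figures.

Eᵢ/kT = 0, 0.9345, 0.9563, 1.245.
Z = Σ gᵢe^(−Eᵢ/kT) = 4·e^(−0) + 4·e^(−0.9345) + 2·e^(−0.9563) + 4·e^(−1.245) = 4.000 + 1.571 + 0.7686 + 1.152 = 7.492.
⟨E⟩ = 0.02000 eV, ⟨E²⟩ = 0.0008747 eV².
C_V/k_B = (⟨E²⟩ − ⟨E⟩²)/(kT)² = (0.0008747 − 0.0004000)/0.001697 = 0.28.

0.28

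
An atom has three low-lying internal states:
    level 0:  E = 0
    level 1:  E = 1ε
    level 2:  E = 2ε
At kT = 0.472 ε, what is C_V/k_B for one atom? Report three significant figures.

Eᵢ/kT = 0, 2.1186, 4.2373.
Z = Σ e^(−Eᵢ/kT) = e^(−0) + e^(−2.1186) + e^(−4.2373) = 1.0000 + 0.12020 + 0.014447 = 1.1346.
⟨E⟩ = 0.13141 ε, ⟨E²⟩ = 0.15687 ε².
C_V/k_B = (⟨E²⟩ − ⟨E⟩²)/(kT)² = (0.15687 − 0.017269)/0.22278 = 0.627.

0.627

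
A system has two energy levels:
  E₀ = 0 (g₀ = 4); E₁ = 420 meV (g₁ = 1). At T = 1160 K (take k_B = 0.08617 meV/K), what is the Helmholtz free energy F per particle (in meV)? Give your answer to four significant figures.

-138.9 meV

k_BT = 0.08617 × 1160 K = 99.9572 meV.
Eᵢ/kT = 0, 4.20180.
Z = Σ gᵢe^(−Eᵢ/kT) = 4·e^(−0) + 1·e^(−4.20180) = 4.00000 + 0.0149686 = 4.01497.
F = −kT ln Z = −99.9572 × ln(4.01497) = −99.9572 × 1.39003 = -138.9 meV.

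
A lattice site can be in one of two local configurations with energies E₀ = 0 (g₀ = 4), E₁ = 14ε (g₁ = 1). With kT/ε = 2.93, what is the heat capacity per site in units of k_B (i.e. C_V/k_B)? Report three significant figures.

Eᵢ/kT = 0, 4.7782.
Z = Σ gᵢe^(−Eᵢ/kT) = 4·e^(−0) + 1·e^(−4.7782) = 4.0000 + 0.0084111 = 4.0084.
⟨E⟩ = 0.029377 ε, ⟨E²⟩ = 0.41128 ε².
C_V/k_B = (⟨E²⟩ − ⟨E⟩²)/(kT)² = (0.41128 − 0.00086301)/8.5849 = 0.0478.

0.0478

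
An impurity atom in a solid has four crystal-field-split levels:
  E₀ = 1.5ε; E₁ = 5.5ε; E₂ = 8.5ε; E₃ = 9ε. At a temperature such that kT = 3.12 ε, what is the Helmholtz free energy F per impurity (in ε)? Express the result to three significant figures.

0.290 ε

Eᵢ/kT = 0.48077, 1.7628, 2.7244, 2.8846.
Z = Σ e^(−Eᵢ/kT) = e^(−0.48077) + e^(−1.7628) + e^(−2.7244) + e^(−2.8846) = 0.61831 + 0.17156 + 0.065586 + 0.055877 = 0.91133.
F = −kT ln Z = −3.12 × ln(0.91133) = −3.12 × -0.092850 = 0.290 ε.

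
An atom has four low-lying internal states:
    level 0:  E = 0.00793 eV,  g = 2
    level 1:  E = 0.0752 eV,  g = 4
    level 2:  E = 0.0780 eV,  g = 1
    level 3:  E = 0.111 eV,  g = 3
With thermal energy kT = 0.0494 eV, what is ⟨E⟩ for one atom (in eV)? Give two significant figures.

0.042 eV

Eᵢ/kT = 0.1605, 1.522, 1.579, 2.247.
Z = Σ gᵢe^(−Eᵢ/kT) = 2·e^(−0.1605) + 4·e^(−1.522) + 1·e^(−1.579) + 3·e^(−2.247) = 1.703 + 0.8731 + 0.2062 + 0.3171 = 3.099.
⟨E⟩ = Σ Eᵢ gᵢe^(−Eᵢ/kT) / Z = (0.00793·1.703 + 0.0752·0.8731 + 0.0780·0.2062 + 0.111·0.3171) / 3.099 = 0.042 eV.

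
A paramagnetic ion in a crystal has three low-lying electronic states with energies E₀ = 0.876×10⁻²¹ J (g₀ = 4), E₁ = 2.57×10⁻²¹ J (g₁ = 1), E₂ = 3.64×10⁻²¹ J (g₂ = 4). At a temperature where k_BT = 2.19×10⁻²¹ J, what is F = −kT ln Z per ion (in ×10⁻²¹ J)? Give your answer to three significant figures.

Eᵢ/kT = 0.40000, 1.1735, 1.6621.
Z = Σ gᵢe^(−Eᵢ/kT) = 4·e^(−0.40000) + 1·e^(−1.1735) + 4·e^(−1.6621) = 2.6813 + 0.30928 + 0.75896 = 3.7495.
F = −kT ln Z = −2.19 × ln(3.7495) = −2.19 × 1.3216 = -2.89 ×10⁻²¹ J.

-2.89 ×10⁻²¹ J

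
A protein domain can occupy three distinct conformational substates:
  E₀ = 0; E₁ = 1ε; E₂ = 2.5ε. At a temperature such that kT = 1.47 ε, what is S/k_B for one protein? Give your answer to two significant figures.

0.91

Eᵢ/kT = 0, 0.6803, 1.701.
Z = Σ e^(−Eᵢ/kT) = e^(−0) + e^(−0.6803) + e^(−1.701) = 1.000 + 0.5065 + 0.1825 = 1.689.
⟨E⟩ = Σ EᵢPᵢ = 0.5700 ε.
S/k_B = ln Z + ⟨E⟩/kT = ln(1.689) + 0.5700/1.47 = 0.5241 + 0.3878 = 0.91.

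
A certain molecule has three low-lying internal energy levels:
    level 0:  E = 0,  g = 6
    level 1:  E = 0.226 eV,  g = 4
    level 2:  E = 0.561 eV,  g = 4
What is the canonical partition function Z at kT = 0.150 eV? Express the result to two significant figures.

Eᵢ/kT = 0, 1.507, 3.740.
Z = Σ gᵢe^(−Eᵢ/kT) = 6·e^(−0) + 4·e^(−1.507) + 4·e^(−3.740) = 6.000 + 0.8863 + 0.09502 = 6.981.

Z = 7.0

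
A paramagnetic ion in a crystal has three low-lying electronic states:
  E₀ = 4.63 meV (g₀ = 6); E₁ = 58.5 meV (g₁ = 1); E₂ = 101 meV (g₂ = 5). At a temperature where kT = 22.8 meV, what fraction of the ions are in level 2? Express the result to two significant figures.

Eᵢ/kT = 0.2031, 2.566, 4.430.
Z = Σ gᵢe^(−Eᵢ/kT) = 6·e^(−0.2031) + 1·e^(−2.566) + 5·e^(−4.430) = 4.897 + 0.07684 + 0.05957 = 5.033.
P₂ = g₂ e^(−E₂/kT) / Z = 0.05957/5.033 = 0.012.

0.012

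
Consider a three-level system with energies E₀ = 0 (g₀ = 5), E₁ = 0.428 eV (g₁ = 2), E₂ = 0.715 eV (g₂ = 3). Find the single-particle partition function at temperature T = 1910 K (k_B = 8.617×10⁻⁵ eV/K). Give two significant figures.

k_BT = 8.617×10⁻⁵ × 1910 K = 0.1646 eV.
Eᵢ/kT = 0, 2.600, 4.344.
Z = Σ gᵢe^(−Eᵢ/kT) = 5·e^(−0) + 2·e^(−2.600) + 3·e^(−4.344) = 5.000 + 0.1485 + 0.03895 = 5.187.

Z = 5.2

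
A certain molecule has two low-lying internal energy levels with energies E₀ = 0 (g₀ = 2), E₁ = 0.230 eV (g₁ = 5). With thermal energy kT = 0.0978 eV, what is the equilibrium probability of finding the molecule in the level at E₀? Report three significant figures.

Eᵢ/kT = 0, 2.3517.
Z = Σ gᵢe^(−Eᵢ/kT) = 2·e^(−0) + 5·e^(−2.3517) = 2.0000 + 0.47604 = 2.4760.
P₀ = g₀ e^(−E₀/kT) / Z = 2.0000/2.4760 = 0.808.

0.808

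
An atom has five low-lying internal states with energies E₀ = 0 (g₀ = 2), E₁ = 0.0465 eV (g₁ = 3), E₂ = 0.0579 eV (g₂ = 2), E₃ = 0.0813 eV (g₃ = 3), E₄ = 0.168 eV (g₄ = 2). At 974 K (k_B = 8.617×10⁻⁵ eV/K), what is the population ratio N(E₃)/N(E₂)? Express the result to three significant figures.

k_BT = 8.617×10⁻⁵ × 974 K = 0.083930 eV.
n₃/n₂ = (g₃/g₂) exp[−(E₃−E₂)/kT] = (3/2) × exp(−(0.0234 eV)/(0.083930 eV)) = (3/2) × exp(-0.27880) = 1.14.

1.14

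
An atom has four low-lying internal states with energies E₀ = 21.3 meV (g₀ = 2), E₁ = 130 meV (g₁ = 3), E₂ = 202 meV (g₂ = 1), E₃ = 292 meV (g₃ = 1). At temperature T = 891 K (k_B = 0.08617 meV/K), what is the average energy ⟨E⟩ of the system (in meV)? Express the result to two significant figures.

58 meV

k_BT = 0.08617 × 891 K = 76.78 meV.
Eᵢ/kT = 0.2774, 1.693, 2.631, 3.803.
Z = Σ gᵢe^(−Eᵢ/kT) = 2·e^(−0.2774) + 3·e^(−1.693) + 1·e^(−2.631) + 1·e^(−3.803) = 1.516 + 0.5519 + 0.07201 + 0.02230 = 2.162.
⟨E⟩ = Σ Eᵢ gᵢe^(−Eᵢ/kT) / Z = (21.3·1.516 + 130·0.5519 + 202·0.07201 + 292·0.02230) / 2.162 = 58 meV.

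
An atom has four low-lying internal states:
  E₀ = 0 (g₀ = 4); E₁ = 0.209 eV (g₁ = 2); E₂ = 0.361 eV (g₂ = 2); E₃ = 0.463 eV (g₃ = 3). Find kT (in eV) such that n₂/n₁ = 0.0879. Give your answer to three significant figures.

n₂/n₁ = (g₂/g₁) exp[−(E₂−E₁)/kT] = 0.0879.
⇒ (E₂−E₁)/kT = ln((2/2)/0.0879) = ln(11.377) = 2.4316.
kT = 0.152 eV / 2.4316 = 0.0625 eV.

0.0625 eV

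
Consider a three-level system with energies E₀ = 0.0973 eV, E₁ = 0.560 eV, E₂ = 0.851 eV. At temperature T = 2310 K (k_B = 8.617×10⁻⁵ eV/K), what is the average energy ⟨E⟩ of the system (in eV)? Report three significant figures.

0.153 eV

k_BT = 8.617×10⁻⁵ × 2310 K = 0.19905 eV.
Eᵢ/kT = 0.48882, 2.8134, 4.2753.
Z = Σ e^(−Eᵢ/kT) = e^(−0.48882) + e^(−2.8134) + e^(−4.2753) = 0.61335 + 0.060001 + 0.013908 = 0.68726.
⟨E⟩ = Σ Eᵢ e^(−Eᵢ/kT) / Z = (0.0973·0.61335 + 0.560·0.060001 + 0.851·0.013908) / 0.68726 = 0.153 eV.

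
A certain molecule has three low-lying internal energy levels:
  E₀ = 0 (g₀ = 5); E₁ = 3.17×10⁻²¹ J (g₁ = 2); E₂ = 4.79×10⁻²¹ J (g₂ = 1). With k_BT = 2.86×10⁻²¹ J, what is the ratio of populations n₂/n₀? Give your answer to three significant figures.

0.0375

n₂/n₀ = (g₂/g₀) exp[−(E₂−E₀)/kT] = (1/5) × exp(−(4.79 ×10⁻²¹ J)/(2.86 ×10⁻²¹ J)) = (1/5) × exp(-1.6748) = 0.0375.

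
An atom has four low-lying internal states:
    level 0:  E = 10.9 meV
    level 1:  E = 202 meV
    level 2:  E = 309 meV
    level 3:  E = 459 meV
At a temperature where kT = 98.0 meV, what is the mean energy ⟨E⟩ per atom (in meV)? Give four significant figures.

Eᵢ/kT = 0.111224, 2.06122, 3.15306, 4.68367.
Z = Σ e^(−Eᵢ/kT) = e^(−0.111224) + e^(−2.06122) + e^(−3.15306) + e^(−4.68367) = 0.894738 + 0.127299 + 0.0427212 + 0.00924502 = 1.07400.
⟨E⟩ = Σ Eᵢ e^(−Eᵢ/kT) / Z = (10.9·0.894738 + 202·0.127299 + 309·0.0427212 + 459·0.00924502) / 1.07400 = 49.27 meV.

49.27 meV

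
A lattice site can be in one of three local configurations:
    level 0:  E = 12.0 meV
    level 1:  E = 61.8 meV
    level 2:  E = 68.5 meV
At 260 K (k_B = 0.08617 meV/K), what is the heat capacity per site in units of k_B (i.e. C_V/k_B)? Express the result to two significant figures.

0.74

k_BT = 0.08617 × 260 K = 22.40 meV.
Eᵢ/kT = 0.5357, 2.759, 3.058.
Z = Σ e^(−Eᵢ/kT) = e^(−0.5357) + e^(−2.759) + e^(−3.058) = 0.5853 + 0.06336 + 0.04698 = 0.6956.
⟨E⟩ = 20.35 meV, ⟨E²⟩ = 786.0 meV².
C_V/k_B = (⟨E²⟩ − ⟨E⟩²)/(kT)² = (786.0 − 414.1)/501.8 = 0.74.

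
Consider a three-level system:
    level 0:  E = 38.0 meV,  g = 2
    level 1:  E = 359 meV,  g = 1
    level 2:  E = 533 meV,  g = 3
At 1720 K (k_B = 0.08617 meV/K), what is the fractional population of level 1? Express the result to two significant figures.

0.052

k_BT = 0.08617 × 1720 K = 148.2 meV.
Eᵢ/kT = 0.2564, 2.422, 3.596.
Z = Σ gᵢe^(−Eᵢ/kT) = 2·e^(−0.2564) + 1·e^(−2.422) + 3·e^(−3.596) = 1.548 + 0.08874 + 0.08230 = 1.719.
P₁ = g₁ e^(−E₁/kT) / Z = 0.08874/1.719 = 0.052.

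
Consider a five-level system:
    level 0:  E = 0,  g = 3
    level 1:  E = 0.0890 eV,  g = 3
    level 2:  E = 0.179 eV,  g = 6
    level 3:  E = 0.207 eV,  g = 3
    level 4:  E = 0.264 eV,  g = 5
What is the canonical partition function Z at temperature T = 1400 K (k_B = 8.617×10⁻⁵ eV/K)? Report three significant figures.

Z = 6.90

k_BT = 8.617×10⁻⁵ × 1400 K = 0.12064 eV.
Eᵢ/kT = 0, 0.73773, 1.4838, 1.7158, 2.1883.
Z = Σ gᵢe^(−Eᵢ/kT) = 3·e^(−0) + 3·e^(−0.73773) + 6·e^(−1.4838) + 3·e^(−1.7158) + 5·e^(−2.1883) = 3.0000 + 1.4346 + 1.3606 + 0.53946 + 0.56054 = 6.8952.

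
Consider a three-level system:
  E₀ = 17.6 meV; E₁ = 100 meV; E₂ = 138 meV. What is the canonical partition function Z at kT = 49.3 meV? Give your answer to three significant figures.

Eᵢ/kT = 0.35700, 2.0284, 2.7992.
Z = Σ e^(−Eᵢ/kT) = e^(−0.35700) + e^(−2.0284) + e^(−2.7992) = 0.69977 + 0.13155 + 0.060859 = 0.89218.

Z = 0.892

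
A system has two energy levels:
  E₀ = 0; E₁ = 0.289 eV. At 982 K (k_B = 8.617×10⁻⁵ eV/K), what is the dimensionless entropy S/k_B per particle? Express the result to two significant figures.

k_BT = 8.617×10⁻⁵ × 982 K = 0.08462 eV.
Eᵢ/kT = 0, 3.415.
Z = Σ e^(−Eᵢ/kT) = e^(−0) + e^(−3.415) = 1.000 + 0.03288 = 1.033.
⟨E⟩ = Σ EᵢPᵢ = 0.009199 eV.
S/k_B = ln Z + ⟨E⟩/kT = ln(1.033) + 0.009199/0.08462 = 0.03247 + 0.1087 = 0.14.

0.14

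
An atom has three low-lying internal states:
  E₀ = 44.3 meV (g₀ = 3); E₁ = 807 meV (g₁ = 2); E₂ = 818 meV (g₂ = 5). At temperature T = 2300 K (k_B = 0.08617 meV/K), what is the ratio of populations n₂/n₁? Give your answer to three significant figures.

k_BT = 0.08617 × 2300 K = 198.19 meV.
n₂/n₁ = (g₂/g₁) exp[−(E₂−E₁)/kT] = (5/2) × exp(−(11 meV)/(198.19 meV)) = (5/2) × exp(-0.055502) = 2.37.

2.37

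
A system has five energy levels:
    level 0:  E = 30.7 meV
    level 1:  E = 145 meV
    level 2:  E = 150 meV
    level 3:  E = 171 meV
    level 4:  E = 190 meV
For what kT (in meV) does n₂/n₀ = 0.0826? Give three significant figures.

47.8 meV

n₂/n₀ = exp[−(E₂−E₀)/kT] = 0.0826.
⇒ (E₂−E₀)/kT = ln(1/0.0826) = ln(12.107) = 2.4938.
kT = 119.3 meV / 2.4938 = 47.8 meV.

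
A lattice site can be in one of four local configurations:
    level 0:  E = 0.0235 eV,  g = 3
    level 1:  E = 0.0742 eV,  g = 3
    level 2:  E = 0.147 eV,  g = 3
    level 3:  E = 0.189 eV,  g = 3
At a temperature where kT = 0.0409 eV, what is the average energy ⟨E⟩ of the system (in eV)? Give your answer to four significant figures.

Eᵢ/kT = 0.574572, 1.81418, 3.59413, 4.62103.
Z = Σ gᵢe^(−Eᵢ/kT) = 3·e^(−0.574572) + 3·e^(−1.81418) + 3·e^(−3.59413) + 3·e^(−4.62103) = 1.68884 + 0.488914 + 0.0824538 + 0.0295280 = 2.28974.
⟨E⟩ = Σ Eᵢ gᵢe^(−Eᵢ/kT) / Z = (0.0235·1.68884 + 0.0742·0.488914 + 0.147·0.0824538 + 0.189·0.0295280) / 2.28974 = 0.04091 eV.

0.04091 eV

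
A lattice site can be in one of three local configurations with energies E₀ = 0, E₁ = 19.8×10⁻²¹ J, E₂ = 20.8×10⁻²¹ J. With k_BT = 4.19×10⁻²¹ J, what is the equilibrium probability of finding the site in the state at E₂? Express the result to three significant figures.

Eᵢ/kT = 0, 4.7255, 4.9642.
Z = Σ e^(−Eᵢ/kT) = e^(−0) + e^(−4.7255) + e^(−4.9642) = 1.0000 + 0.0088663 + 0.0069835 = 1.0158.
P₂ = e^(−E₂/kT) / Z = 0.0069835/1.0158 = 0.00687.

0.00687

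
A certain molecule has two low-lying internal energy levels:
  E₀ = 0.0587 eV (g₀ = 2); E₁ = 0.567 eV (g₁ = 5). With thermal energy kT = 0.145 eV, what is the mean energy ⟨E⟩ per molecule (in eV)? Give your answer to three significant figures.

0.0942 eV

Eᵢ/kT = 0.40483, 3.9103.
Z = Σ gᵢe^(−Eᵢ/kT) = 2·e^(−0.40483) + 5·e^(−3.9103) = 1.3342 + 0.10017 = 1.4344.
⟨E⟩ = Σ Eᵢ gᵢe^(−Eᵢ/kT) / Z = (0.0587·1.3342 + 0.567·0.10017) / 1.4344 = 0.0942 eV.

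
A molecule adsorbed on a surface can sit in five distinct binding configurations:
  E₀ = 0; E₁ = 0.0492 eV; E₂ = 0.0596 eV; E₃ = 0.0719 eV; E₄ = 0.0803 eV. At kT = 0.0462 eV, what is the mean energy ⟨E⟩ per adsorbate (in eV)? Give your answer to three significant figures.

0.0312 eV

Eᵢ/kT = 0, 1.0649, 1.2900, 1.5563, 1.7381.
Z = Σ e^(−Eᵢ/kT) = e^(−0) + e^(−1.0649) + e^(−1.2900) + e^(−1.5563) + e^(−1.7381) = 1.0000 + 0.34476 + 0.27527 + 0.21092 + 0.17585 = 2.0068.
⟨E⟩ = Σ Eᵢ e^(−Eᵢ/kT) / Z = (0·1.0000 + 0.0492·0.34476 + 0.0596·0.27527 + 0.0719·0.21092 + 0.0803·0.17585) / 2.0068 = 0.0312 eV.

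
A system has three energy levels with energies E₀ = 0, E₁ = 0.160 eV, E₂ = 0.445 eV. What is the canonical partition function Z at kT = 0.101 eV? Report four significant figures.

Eᵢ/kT = 0, 1.58416, 4.40594.
Z = Σ e^(−Eᵢ/kT) = e^(−0) + e^(−1.58416) + e^(−4.40594) = 1.00000 + 0.205120 + 0.0122046 = 1.21732.

Z = 1.217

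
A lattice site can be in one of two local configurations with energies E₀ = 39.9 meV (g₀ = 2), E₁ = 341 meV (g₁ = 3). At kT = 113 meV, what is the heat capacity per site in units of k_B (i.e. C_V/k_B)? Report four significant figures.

0.6079

Eᵢ/kT = 0.353097, 3.01770.
Z = Σ gᵢe^(−Eᵢ/kT) = 2·e^(−0.353097) + 3·e^(−3.01770) = 1.40502 + 0.146741 = 1.55176.
⟨E⟩ = 68.3733 meV, ⟨E²⟩ = 12437.5 meV².
C_V/k_B = (⟨E²⟩ − ⟨E⟩²)/(kT)² = (12437.5 − 4674.91)/12769.0 = 0.6079.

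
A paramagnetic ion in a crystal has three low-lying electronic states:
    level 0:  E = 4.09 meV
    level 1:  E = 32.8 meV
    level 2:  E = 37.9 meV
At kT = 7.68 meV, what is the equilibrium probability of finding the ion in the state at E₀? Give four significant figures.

Eᵢ/kT = 0.532552, 4.27083, 4.93490.
Z = Σ e^(−Eᵢ/kT) = e^(−0.532552) + e^(−4.27083) + e^(−4.93490) = 0.587105 + 0.0139702 + 0.00719118 = 0.608266.
P₀ = e^(−E₀/kT) / Z = 0.587105/0.608266 = 0.9652.

0.9652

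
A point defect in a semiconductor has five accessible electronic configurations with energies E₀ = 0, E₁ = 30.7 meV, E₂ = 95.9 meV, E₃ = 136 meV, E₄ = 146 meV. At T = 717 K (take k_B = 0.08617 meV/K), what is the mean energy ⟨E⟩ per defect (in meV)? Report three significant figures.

k_BT = 0.08617 × 717 K = 61.784 meV.
Eᵢ/kT = 0, 0.49689, 1.5522, 2.2012, 2.3631.
Z = Σ e^(−Eᵢ/kT) = e^(−0) + e^(−0.49689) + e^(−1.5522) + e^(−2.2012) + e^(−2.3631) = 1.0000 + 0.60842 + 0.21178 + 0.11067 + 0.094128 = 2.0250.
⟨E⟩ = Σ Eᵢ e^(−Eᵢ/kT) / Z = (0·1.0000 + 30.7·0.60842 + 95.9·0.21178 + 136·0.11067 + 146·0.094128) / 2.0250 = 33.5 meV.

33.5 meV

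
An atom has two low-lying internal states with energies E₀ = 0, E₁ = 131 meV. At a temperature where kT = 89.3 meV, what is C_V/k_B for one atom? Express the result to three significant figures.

Eᵢ/kT = 0, 1.4670.
Z = Σ e^(−Eᵢ/kT) = e^(−0) + e^(−1.4670) = 1.0000 + 0.23062 = 1.2306.
⟨E⟩ = 24.550 meV, ⟨E²⟩ = 3216.0 meV².
C_V/k_B = (⟨E²⟩ − ⟨E⟩²)/(kT)² = (3216.0 − 602.70)/7974.5 = 0.328.

0.328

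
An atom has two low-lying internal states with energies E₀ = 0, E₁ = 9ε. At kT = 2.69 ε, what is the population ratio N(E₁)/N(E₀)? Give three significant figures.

n₁/n₀ = exp[−(E₁−E₀)/kT] = exp(−(9ε)/(2.69ε)) = exp(-3.3457) = 0.0352.

0.0352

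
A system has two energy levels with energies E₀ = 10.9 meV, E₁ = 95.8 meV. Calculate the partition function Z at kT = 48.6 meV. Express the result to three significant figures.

Eᵢ/kT = 0.22428, 1.9712.
Z = Σ e^(−Eᵢ/kT) = e^(−0.22428) + e^(−1.9712) = 0.79909 + 0.13929 = 0.93838.

Z = 0.938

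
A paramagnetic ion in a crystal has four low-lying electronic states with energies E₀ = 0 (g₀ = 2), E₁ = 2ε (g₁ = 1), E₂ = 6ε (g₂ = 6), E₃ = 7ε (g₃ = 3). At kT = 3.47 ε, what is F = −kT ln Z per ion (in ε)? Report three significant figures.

-4.83 ε

Eᵢ/kT = 0, 0.57637, 1.7291, 2.0173.
Z = Σ gᵢe^(−Eᵢ/kT) = 2·e^(−0) + 1·e^(−0.57637) + 6·e^(−1.7291) + 3·e^(−2.0173) = 2.0000 + 0.56193 + 1.0647 + 0.39904 = 4.0257.
F = −kT ln Z = −3.47 × ln(4.0257) = −3.47 × 1.3927 = -4.83 ε.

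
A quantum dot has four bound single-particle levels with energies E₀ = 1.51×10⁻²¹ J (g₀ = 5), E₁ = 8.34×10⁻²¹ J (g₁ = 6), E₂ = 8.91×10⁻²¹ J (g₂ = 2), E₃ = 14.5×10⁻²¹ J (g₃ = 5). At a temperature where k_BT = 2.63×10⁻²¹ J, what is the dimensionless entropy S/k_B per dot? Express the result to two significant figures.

2.0

Eᵢ/kT = 0.5741, 3.171, 3.388, 5.513.
Z = Σ gᵢe^(−Eᵢ/kT) = 5·e^(−0.5741) + 6·e^(−3.171) + 2·e^(−3.388) + 5·e^(−5.513) = 2.816 + 0.2518 + 0.06755 + 0.02017 = 3.156.
⟨E⟩ = Σ EᵢPᵢ = 2.296 ×10⁻²¹ J.
S/k_B = ln Z + ⟨E⟩/kT = ln(3.156) + 2.296/2.63 = 1.149 + 0.8730 = 2.0.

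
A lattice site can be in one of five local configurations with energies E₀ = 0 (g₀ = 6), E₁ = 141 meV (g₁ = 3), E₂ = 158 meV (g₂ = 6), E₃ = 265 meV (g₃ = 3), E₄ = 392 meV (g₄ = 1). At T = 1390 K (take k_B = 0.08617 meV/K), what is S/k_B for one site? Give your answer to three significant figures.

2.64

k_BT = 0.08617 × 1390 K = 119.78 meV.
Eᵢ/kT = 0, 1.1772, 1.3191, 2.2124, 3.2727.
Z = Σ gᵢe^(−Eᵢ/kT) = 6·e^(−0) + 3·e^(−1.1772) + 6·e^(−1.3191) + 3·e^(−2.2124) + 1·e^(−3.2727) = 6.0000 + 0.92442 + 1.6043 + 0.32831 + 0.037904 = 8.8949.
⟨E⟩ = Σ EᵢPᵢ = 54.602 meV.
S/k_B = ln Z + ⟨E⟩/kT = ln(8.8949) + 54.602/119.78 = 2.1855 + 0.45585 = 2.64.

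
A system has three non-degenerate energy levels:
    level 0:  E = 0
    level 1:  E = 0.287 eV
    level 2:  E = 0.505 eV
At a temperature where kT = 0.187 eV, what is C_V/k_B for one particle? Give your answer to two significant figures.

Eᵢ/kT = 0, 1.535, 2.701.
Z = Σ e^(−Eᵢ/kT) = e^(−0) + e^(−1.535) + e^(−2.701) = 1.000 + 0.2155 + 0.06714 = 1.283.
⟨E⟩ = 0.07463 eV, ⟨E²⟩ = 0.02718 eV².
C_V/k_B = (⟨E²⟩ − ⟨E⟩²)/(kT)² = (0.02718 − 0.005570)/0.03497 = 0.62.

0.62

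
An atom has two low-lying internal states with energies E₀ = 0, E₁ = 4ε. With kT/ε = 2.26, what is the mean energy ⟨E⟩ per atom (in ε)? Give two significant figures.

Eᵢ/kT = 0, 1.770.
Z = Σ e^(−Eᵢ/kT) = e^(−0) + e^(−1.770) = 1.000 + 0.1703 = 1.170.
⟨E⟩ = Σ Eᵢ e^(−Eᵢ/kT) / Z = (0·1.000 + 4·0.1703) / 1.170 = 0.58 ε.

0.58 ε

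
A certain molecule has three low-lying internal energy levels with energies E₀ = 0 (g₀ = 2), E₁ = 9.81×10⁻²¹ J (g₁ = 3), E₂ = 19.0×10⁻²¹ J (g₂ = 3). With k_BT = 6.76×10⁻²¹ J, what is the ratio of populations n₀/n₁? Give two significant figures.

n₀/n₁ = (g₀/g₁) exp[−(E₀−E₁)/kT] = (2/3) × exp(−(-9.81 ×10⁻²¹ J)/(6.76 ×10⁻²¹ J)) = (2/3) × exp(1.451) = 2.8.

2.8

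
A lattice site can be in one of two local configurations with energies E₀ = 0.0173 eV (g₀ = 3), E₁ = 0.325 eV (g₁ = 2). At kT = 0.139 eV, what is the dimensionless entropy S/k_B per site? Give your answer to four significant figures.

Eᵢ/kT = 0.124460, 2.33813.
Z = Σ gᵢe^(−Eᵢ/kT) = 3·e^(−0.124460) + 2·e^(−2.33813) = 2.64892 + 0.193016 = 2.84194.
⟨E⟩ = Σ EᵢPᵢ = 0.0381980 eV.
S/k_B = ln Z + ⟨E⟩/kT = ln(2.84194) + 0.0381980/0.139 = 1.04449 + 0.274806 = 1.319.

1.319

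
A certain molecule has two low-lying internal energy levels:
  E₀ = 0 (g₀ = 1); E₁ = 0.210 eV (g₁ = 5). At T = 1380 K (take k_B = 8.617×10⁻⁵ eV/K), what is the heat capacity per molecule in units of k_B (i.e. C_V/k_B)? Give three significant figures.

k_BT = 8.617×10⁻⁵ × 1380 K = 0.11891 eV.
Eᵢ/kT = 0, 1.7660.
Z = Σ gᵢe^(−Eᵢ/kT) = 1·e^(−0) + 5·e^(−1.7660) = 1.0000 + 0.85508 = 1.8551.
⟨E⟩ = 0.096796 eV, ⟨E²⟩ = 0.020327 eV².
C_V/k_B = (⟨E²⟩ − ⟨E⟩²)/(kT)² = (0.020327 − 0.0093695)/0.014140 = 0.775.

0.775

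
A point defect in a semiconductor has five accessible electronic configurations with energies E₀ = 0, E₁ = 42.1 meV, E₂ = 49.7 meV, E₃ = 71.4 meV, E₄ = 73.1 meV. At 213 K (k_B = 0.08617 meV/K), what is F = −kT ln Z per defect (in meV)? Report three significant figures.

-3.45 meV

k_BT = 0.08617 × 213 K = 18.354 meV.
Eᵢ/kT = 0, 2.2938, 2.7079, 3.8902, 3.9828.
Z = Σ e^(−Eᵢ/kT) = e^(−0) + e^(−2.2938) + e^(−2.7079) + e^(−3.8902) + e^(−3.9828) = 1.0000 + 0.10088 + 0.066677 + 0.020441 + 0.018633 = 1.2066.
F = −kT ln Z = −18.354 × ln(1.2066) = −18.354 × 0.18781 = -3.45 meV.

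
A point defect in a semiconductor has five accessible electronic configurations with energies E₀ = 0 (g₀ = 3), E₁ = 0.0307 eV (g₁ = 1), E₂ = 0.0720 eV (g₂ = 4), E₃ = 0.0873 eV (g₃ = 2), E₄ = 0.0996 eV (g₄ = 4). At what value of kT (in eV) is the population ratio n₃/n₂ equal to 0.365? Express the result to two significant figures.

0.049 eV

n₃/n₂ = (g₃/g₂) exp[−(E₃−E₂)/kT] = 0.365.
⇒ (E₃−E₂)/kT = ln((2/4)/0.365) = ln(1.370) = 0.3148.
kT = 0.0153 eV / 0.3148 = 0.049 eV.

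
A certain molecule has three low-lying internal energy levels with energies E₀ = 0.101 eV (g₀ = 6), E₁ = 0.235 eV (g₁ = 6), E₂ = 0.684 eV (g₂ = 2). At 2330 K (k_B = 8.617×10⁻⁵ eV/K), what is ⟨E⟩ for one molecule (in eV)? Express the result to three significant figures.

0.153 eV

k_BT = 8.617×10⁻⁵ × 2330 K = 0.20078 eV.
Eᵢ/kT = 0.50304, 1.1704, 3.4067.
Z = Σ gᵢe^(−Eᵢ/kT) = 6·e^(−0.50304) + 6·e^(−1.1704) + 2·e^(−3.4067) = 3.6281 + 1.8615 + 0.066301 = 5.5559.
⟨E⟩ = Σ Eᵢ gᵢe^(−Eᵢ/kT) / Z = (0.101·3.6281 + 0.235·1.8615 + 0.684·0.066301) / 5.5559 = 0.153 eV.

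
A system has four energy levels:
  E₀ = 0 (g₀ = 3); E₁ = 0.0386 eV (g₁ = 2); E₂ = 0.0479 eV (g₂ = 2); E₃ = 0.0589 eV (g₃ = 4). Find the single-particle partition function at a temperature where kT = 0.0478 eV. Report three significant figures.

Z = 5.79

Eᵢ/kT = 0, 0.80753, 1.0021, 1.2322.
Z = Σ gᵢe^(−Eᵢ/kT) = 3·e^(−0) + 2·e^(−0.80753) + 2·e^(−1.0021) + 4·e^(−1.2322) = 3.0000 + 0.89192 + 0.73422 + 1.1666 = 5.7927.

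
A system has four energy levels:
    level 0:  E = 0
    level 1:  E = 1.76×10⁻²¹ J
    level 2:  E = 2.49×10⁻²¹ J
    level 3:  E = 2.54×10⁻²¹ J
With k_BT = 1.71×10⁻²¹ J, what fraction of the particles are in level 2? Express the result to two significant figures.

Eᵢ/kT = 0, 1.029, 1.456, 1.485.
Z = Σ e^(−Eᵢ/kT) = e^(−0) + e^(−1.029) + e^(−1.456) + e^(−1.485) = 1.000 + 0.3574 + 0.2332 + 0.2265 = 1.817.
P₂ = e^(−E₂/kT) / Z = 0.2332/1.817 = 0.13.

0.13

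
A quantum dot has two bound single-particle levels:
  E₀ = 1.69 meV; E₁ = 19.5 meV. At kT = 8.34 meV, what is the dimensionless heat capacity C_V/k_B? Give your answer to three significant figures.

Eᵢ/kT = 0.20264, 2.3381.
Z = Σ e^(−Eᵢ/kT) = e^(−0.20264) + e^(−2.3381) = 0.81657 + 0.096511 = 0.91308.
⟨E⟩ = 3.5725 meV, ⟨E²⟩ = 42.746 meV².
C_V/k_B = (⟨E²⟩ − ⟨E⟩²)/(kT)² = (42.746 − 12.763)/69.556 = 0.431.

0.431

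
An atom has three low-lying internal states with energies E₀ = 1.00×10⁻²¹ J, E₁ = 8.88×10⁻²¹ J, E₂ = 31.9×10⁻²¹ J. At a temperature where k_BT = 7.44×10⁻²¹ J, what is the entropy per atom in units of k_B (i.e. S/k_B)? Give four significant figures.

Eᵢ/kT = 0.134409, 1.19355, 4.28763.
Z = Σ e^(−Eᵢ/kT) = e^(−0.134409) + e^(−1.19355) + e^(−4.28763) = 0.874232 + 0.303143 + 0.0137374 = 1.19111.
⟨E⟩ = Σ EᵢPᵢ = 3.36188 ×10⁻²¹ J.
S/k_B = ln Z + ⟨E⟩/kT = ln(1.19111) + 3.36188/7.44 = 0.174886 + 0.451866 = 0.6268.

0.6268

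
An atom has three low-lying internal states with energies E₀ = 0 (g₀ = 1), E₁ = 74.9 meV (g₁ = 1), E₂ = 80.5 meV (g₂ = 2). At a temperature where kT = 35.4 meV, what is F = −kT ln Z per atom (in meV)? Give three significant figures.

Eᵢ/kT = 0, 2.1158, 2.2740.
Z = Σ gᵢe^(−Eᵢ/kT) = 1·e^(−0) + 1·e^(−2.1158) + 2·e^(−2.2740) = 1.0000 + 0.12054 + 0.20580 = 1.3263.
F = −kT ln Z = −35.4 × ln(1.3263) = −35.4 × 0.28239 = -10.0 meV.

-10.0 meV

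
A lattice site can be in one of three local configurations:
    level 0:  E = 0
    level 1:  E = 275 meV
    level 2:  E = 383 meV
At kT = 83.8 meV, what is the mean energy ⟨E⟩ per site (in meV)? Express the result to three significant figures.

13.6 meV

Eᵢ/kT = 0, 3.2816, 4.5704.
Z = Σ e^(−Eᵢ/kT) = e^(−0) + e^(−3.2816) + e^(−4.5704) = 1.0000 + 0.037568 + 0.010354 = 1.0479.
⟨E⟩ = Σ Eᵢ e^(−Eᵢ/kT) / Z = (0·1.0000 + 275·0.037568 + 383·0.010354) / 1.0479 = 13.6 meV.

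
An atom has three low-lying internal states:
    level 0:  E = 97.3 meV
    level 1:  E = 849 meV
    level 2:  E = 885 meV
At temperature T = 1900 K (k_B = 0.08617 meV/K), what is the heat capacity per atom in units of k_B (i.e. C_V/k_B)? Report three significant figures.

0.388

k_BT = 0.08617 × 1900 K = 163.72 meV.
Eᵢ/kT = 0.59431, 5.1857, 5.4056.
Z = Σ e^(−Eᵢ/kT) = e^(−0.59431) + e^(−5.1857) + e^(−5.4056) = 0.55194 + 0.0055960 + 0.0044914 = 0.56203.
⟨E⟩ = 111.08 meV, ⟨E²⟩ = 22733 meV².
C_V/k_B = (⟨E²⟩ − ⟨E⟩²)/(kT)² = (22733 − 12339)/26804 = 0.388.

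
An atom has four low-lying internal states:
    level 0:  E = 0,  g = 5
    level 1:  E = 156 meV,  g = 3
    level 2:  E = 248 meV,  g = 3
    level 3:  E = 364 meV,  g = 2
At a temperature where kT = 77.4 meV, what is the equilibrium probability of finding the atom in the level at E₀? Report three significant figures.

0.903

Eᵢ/kT = 0, 2.0155, 3.2041, 4.7028.
Z = Σ gᵢe^(−Eᵢ/kT) = 5·e^(−0) + 3·e^(−2.0155) + 3·e^(−3.2041) + 2·e^(−4.7028) = 5.0000 + 0.39976 + 0.12179 + 0.018140 = 5.5397.
P₀ = g₀ e^(−E₀/kT) / Z = 5.0000/5.5397 = 0.903.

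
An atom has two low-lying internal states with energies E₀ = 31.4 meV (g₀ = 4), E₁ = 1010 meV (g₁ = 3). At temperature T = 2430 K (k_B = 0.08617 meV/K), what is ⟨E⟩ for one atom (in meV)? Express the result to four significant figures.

k_BT = 0.08617 × 2430 K = 209.393 meV.
Eᵢ/kT = 0.149957, 4.82347.
Z = Σ gᵢe^(−Eᵢ/kT) = 4·e^(−0.149957) + 3·e^(−4.82347) = 3.44298 + 0.0241165 = 3.46710.
⟨E⟩ = Σ Eᵢ gᵢe^(−Eᵢ/kT) / Z = (31.4·3.44298 + 1010·0.0241165) / 3.46710 = 38.21 meV.

38.21 meV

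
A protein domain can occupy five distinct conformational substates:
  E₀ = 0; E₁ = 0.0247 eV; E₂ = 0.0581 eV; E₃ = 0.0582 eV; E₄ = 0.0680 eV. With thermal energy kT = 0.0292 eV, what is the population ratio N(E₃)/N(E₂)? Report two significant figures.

n₃/n₂ = exp[−(E₃−E₂)/kT] = exp(−(0.0001 eV)/(0.0292 eV)) = exp(-0.003425) = 1.0.

1.0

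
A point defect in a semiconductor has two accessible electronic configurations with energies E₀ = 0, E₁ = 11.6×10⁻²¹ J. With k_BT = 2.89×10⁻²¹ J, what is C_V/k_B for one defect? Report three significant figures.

0.281

Eᵢ/kT = 0, 4.0138.
Z = Σ e^(−Eᵢ/kT) = e^(−0) + e^(−4.0138) = 1.0000 + 0.018065 = 1.0181.
⟨E⟩ = 0.20583, ⟨E²⟩ = 2.3876.
C_V/k_B = (⟨E²⟩ − ⟨E⟩²)/(kT)² = (2.3876 − 0.042366)/8.3521 = 0.281.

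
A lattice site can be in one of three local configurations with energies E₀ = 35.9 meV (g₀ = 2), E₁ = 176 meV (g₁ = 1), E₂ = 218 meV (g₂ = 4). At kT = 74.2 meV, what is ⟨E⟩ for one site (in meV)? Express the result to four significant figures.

69.49 meV

Eᵢ/kT = 0.483827, 2.37197, 2.93801.
Z = Σ gᵢe^(−Eᵢ/kT) = 2·e^(−0.483827) + 1·e^(−2.37197) + 4·e^(−2.93801) = 1.23284 + 0.0932968 + 0.211884 = 1.53802.
⟨E⟩ = Σ Eᵢ gᵢe^(−Eᵢ/kT) / Z = (35.9·1.23284 + 176·0.0932968 + 218·0.211884) / 1.53802 = 69.49 meV.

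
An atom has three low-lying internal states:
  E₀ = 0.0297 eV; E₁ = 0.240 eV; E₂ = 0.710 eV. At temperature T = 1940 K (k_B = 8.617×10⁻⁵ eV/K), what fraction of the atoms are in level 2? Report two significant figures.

0.013

k_BT = 8.617×10⁻⁵ × 1940 K = 0.1672 eV.
Eᵢ/kT = 0.1776, 1.435, 4.246.
Z = Σ e^(−Eᵢ/kT) = e^(−0.1776) + e^(−1.435) + e^(−4.246) = 0.8373 + 0.2381 + 0.01432 = 1.090.
P₂ = e^(−E₂/kT) / Z = 0.01432/1.090 = 0.013.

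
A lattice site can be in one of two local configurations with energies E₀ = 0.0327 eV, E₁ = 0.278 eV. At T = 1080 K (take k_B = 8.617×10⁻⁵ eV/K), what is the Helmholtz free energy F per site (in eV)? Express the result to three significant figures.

k_BT = 8.617×10⁻⁵ × 1080 K = 0.093064 eV.
Eᵢ/kT = 0.35137, 2.9872.
Z = Σ e^(−Eᵢ/kT) = e^(−0.35137) + e^(−2.9872) = 0.70372 + 0.050428 = 0.75415.
F = −kT ln Z = −0.093064 × ln(0.75415) = −0.093064 × -0.28216 = 0.0263 eV.

0.0263 eV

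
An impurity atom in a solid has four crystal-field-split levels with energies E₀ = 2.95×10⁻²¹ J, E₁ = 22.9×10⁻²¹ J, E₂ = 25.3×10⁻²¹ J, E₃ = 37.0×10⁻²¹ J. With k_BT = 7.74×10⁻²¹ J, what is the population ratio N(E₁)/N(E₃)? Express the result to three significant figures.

n₁/n₃ = exp[−(E₁−E₃)/kT] = exp(−(-14.1 ×10⁻²¹ J)/(7.74 ×10⁻²¹ J)) = exp(1.8217) = 6.18.

6.18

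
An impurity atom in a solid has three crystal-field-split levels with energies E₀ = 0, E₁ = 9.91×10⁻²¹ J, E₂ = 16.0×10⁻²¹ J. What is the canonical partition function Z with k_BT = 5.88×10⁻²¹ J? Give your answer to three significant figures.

Z = 1.25

Eᵢ/kT = 0, 1.6854, 2.7211.
Z = Σ e^(−Eᵢ/kT) = e^(−0) + e^(−1.6854) + e^(−2.7211) = 1.0000 + 0.18537 + 0.065802 = 1.2512.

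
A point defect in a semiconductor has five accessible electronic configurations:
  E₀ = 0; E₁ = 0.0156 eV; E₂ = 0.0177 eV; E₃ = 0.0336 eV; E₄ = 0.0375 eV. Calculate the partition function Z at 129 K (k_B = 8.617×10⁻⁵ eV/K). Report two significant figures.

Z = 1.5

k_BT = 8.617×10⁻⁵ × 129 K = 0.01112 eV.
Eᵢ/kT = 0, 1.403, 1.592, 3.022, 3.372.
Z = Σ e^(−Eᵢ/kT) = e^(−0) + e^(−1.403) + e^(−1.592) + e^(−3.022) + e^(−3.372) = 1.000 + 0.2459 + 0.2035 + 0.04870 + 0.03432 = 1.532.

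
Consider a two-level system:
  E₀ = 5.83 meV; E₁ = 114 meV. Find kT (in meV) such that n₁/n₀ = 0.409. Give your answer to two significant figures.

n₁/n₀ = exp[−(E₁−E₀)/kT] = 0.409.
⇒ (E₁−E₀)/kT = ln(1/0.409) = ln(2.445) = 0.8940.
kT = 108.17 meV / 0.8940 = 120 meV.

120 meV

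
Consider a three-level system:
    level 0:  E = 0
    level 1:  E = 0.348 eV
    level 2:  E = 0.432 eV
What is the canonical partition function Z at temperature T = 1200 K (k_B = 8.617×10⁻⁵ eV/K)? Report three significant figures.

Z = 1.05

k_BT = 8.617×10⁻⁵ × 1200 K = 0.10340 eV.
Eᵢ/kT = 0, 3.3656, 4.1779.
Z = Σ e^(−Eᵢ/kT) = e^(−0) + e^(−3.3656) + e^(−4.1779) = 1.0000 + 0.034541 + 0.015331 = 1.0499.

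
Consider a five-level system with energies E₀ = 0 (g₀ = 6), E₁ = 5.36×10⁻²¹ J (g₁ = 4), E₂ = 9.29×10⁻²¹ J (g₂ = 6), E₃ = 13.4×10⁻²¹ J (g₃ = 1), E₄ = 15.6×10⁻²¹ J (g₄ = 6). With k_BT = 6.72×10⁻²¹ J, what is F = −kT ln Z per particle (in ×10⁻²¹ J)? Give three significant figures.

-15.5 ×10⁻²¹ J

Eᵢ/kT = 0, 0.79762, 1.3824, 1.9940, 2.3214.
Z = Σ gᵢe^(−Eᵢ/kT) = 6·e^(−0) + 4·e^(−0.79762) + 6·e^(−1.3824) + 1·e^(−1.9940) + 6·e^(−2.3214) = 6.0000 + 1.8016 + 1.5059 + 0.13615 + 0.58882 = 10.032.
F = −kT ln Z = −6.72 × ln(10.032) = −6.72 × 2.3058 = -15.5 ×10⁻²¹ J.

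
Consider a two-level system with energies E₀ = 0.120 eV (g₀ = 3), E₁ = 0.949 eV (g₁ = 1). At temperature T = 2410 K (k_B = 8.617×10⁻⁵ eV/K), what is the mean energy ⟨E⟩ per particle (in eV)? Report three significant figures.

0.125 eV

k_BT = 8.617×10⁻⁵ × 2410 K = 0.20767 eV.
Eᵢ/kT = 0.57784, 4.5698.
Z = Σ gᵢe^(−Eᵢ/kT) = 3·e^(−0.57784) + 1·e^(−4.5698) = 1.6833 + 0.010360 = 1.6937.
⟨E⟩ = Σ Eᵢ gᵢe^(−Eᵢ/kT) / Z = (0.120·1.6833 + 0.949·0.010360) / 1.6937 = 0.125 eV.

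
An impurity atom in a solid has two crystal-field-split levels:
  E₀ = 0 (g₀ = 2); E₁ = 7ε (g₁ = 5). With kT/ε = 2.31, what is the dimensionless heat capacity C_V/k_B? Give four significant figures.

Eᵢ/kT = 0, 3.03030.
Z = Σ gᵢe^(−Eᵢ/kT) = 2·e^(−0) + 5·e^(−3.03030) = 2.00000 + 0.241506 = 2.24151.
⟨E⟩ = 0.754198 ε, ⟨E²⟩ = 5.27938 ε².
C_V/k_B = (⟨E²⟩ − ⟨E⟩²)/(kT)² = (5.27938 − 0.568815)/5.33610 = 0.8828.

0.8828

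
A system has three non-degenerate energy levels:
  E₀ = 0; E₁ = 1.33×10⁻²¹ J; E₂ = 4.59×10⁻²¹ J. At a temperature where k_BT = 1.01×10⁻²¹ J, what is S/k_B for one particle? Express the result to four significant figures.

Eᵢ/kT = 0, 1.31683, 4.54455.
Z = Σ e^(−Eᵢ/kT) = e^(−0) + e^(−1.31683) + e^(−4.54455) = 1.00000 + 0.267983 + 0.0106250 = 1.27861.
⟨E⟩ = Σ EᵢPᵢ = 0.316896 ×10⁻²¹ J.
S/k_B = ln Z + ⟨E⟩/kT = ln(1.27861) + 0.316896/1.01 = 0.245774 + 0.313758 = 0.5595.

0.5595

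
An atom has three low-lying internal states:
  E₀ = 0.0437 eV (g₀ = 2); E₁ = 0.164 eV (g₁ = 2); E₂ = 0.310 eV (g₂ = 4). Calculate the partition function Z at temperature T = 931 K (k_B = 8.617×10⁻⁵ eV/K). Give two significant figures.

k_BT = 8.617×10⁻⁵ × 931 K = 0.08022 eV.
Eᵢ/kT = 0.5448, 2.044, 3.864.
Z = Σ gᵢe^(−Eᵢ/kT) = 2·e^(−0.5448) + 2·e^(−2.044) + 4·e^(−3.864) = 1.160 + 0.2590 + 0.08394 = 1.503.

Z = 1.5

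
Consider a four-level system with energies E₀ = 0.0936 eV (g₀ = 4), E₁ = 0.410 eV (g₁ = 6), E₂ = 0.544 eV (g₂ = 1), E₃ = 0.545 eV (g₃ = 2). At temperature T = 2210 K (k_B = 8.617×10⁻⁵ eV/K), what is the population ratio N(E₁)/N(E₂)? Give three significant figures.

12.1

k_BT = 8.617×10⁻⁵ × 2210 K = 0.19044 eV.
n₁/n₂ = (g₁/g₂) exp[−(E₁−E₂)/kT] = (6/1) × exp(−(-0.134 eV)/(0.19044 eV)) = (6/1) × exp(0.70363) = 12.1.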